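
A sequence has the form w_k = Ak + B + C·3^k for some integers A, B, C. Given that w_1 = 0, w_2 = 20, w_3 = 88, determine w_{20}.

13947137516

At k = 1, 2, 3: A + B + 3C = 0; 2A + B + 9C = 20; 3A + B + 27C = 88.
Subtracting the first from the second: A + 6C = 20.
Subtracting the second from the third: A + 18C = 68.
Solving: C = 4, A = -4, then B = -8.
Therefore w_{20} = -80 + (-8) + 4·3486784401 = 13947137516.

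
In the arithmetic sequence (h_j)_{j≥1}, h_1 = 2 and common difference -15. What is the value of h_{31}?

-448

h_j = 2 + (j - 1)·(-15).
h_{31} = 2 + 30·(-15) = -448.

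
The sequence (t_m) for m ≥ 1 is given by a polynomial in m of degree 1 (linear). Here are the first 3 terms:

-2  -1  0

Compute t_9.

1st diffs: 1, 1 (constant).
So t_m = m - 3.
Evaluating at m = 9 gives t_9 = 6.

6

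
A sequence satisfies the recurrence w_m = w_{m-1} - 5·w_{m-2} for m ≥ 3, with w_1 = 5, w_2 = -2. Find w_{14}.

106958

Applying the relation repeatedly:
w_3 = -27; w_4 = -17; w_5 = 118; …; w_{11} = 4878; w_{12} = -32837; w_{13} = -57227; w_{14} = 106958.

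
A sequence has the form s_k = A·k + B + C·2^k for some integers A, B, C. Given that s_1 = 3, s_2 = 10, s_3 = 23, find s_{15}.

98315

Write the equations: A + B + 2C = 3; 2A + B + 4C = 10; 3A + B + 8C = 23.
Subtracting the first from the second: A + 2C = 7.
Subtracting the second from the third: A + 4C = 13.
Solving: C = 3, A = 1, then B = -4.
Therefore s_{15} = 15 + (-4) + 3·32768 = 98315.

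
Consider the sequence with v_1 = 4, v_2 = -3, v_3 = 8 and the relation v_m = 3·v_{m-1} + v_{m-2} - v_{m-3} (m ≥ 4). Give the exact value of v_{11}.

Step forward from the initial values:
v_4 = 17  v_5 = 62  v_6 = 195  v_7 = 630  v_8 = 2023  v_9 = 6504  v_{10} = 20905  v_{11} = 67196.

67196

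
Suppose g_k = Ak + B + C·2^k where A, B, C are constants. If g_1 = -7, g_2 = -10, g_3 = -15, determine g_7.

-139

Plug in k = 1, 2, 3: A + B + 2C = -7; 2A + B + 4C = -10; 3A + B + 8C = -15.
Subtracting the first from the second: A + 2C = -3.
Subtracting the second from the third: A + 4C = -5.
Solving: C = -1, A = -1, then B = -4.
Therefore g_7 = -7 + (-4) + (-1)·128 = -139.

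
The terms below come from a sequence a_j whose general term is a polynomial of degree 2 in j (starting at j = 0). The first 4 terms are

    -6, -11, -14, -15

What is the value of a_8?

10

1st diffs: -5, -3, -1.
2nd diffs: 2, 2 (constant).
Newton forward-difference form: a_j = -6 + (-5)·C(j,1) + 2·C(j,2).
At j = 8: j = 8, so a_8 = -6 - 40 + 56 = 10.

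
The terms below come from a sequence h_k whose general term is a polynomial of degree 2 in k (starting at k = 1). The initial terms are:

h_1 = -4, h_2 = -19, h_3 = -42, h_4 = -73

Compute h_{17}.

1st diffs: -15, -23, -31.
2nd diffs: -8, -8 (constant).
Newton forward-difference form: h_k = -4 + (-15)·C(k-1,1) + (-8)·C(k-1,2).
At k = 17: k-1 = 16, so h_{17} = -4 - 240 - 960 = -1204.

-1204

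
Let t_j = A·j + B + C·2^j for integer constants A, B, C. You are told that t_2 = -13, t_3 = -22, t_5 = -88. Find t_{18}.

-786385

Plug in j = 2, 3, 5: 2A + B + 4C = -13; 3A + B + 8C = -22; 5A + B + 32C = -88.
Subtracting the first from the second: A + 4C = -9.
Subtracting the second from the third: 2A + 24C = -66.
Solving: C = -3, A = 3, then B = -7.
Hence t_{18} = 3·18 + (-7) + (-3)·262144 = -786385.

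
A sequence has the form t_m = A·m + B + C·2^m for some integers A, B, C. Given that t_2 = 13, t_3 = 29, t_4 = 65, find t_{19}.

2621365

The three given values yield: 2A + B + 4C = 13; 3A + B + 8C = 29; 4A + B + 16C = 65.
Subtracting the first from the second: A + 4C = 16.
Subtracting the second from the third: A + 8C = 36.
Solving: C = 5, A = -4, then B = 1.
So t_m = -4·m + 1 + 5·2^m; at m=19 this is 2621365.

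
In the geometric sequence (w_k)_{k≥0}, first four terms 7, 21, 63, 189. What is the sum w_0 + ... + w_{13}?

16740388

Common ratio r = 3.
w_k = 7·3^(k-0).
S = 7·(3^14 - 1)/(3 - 1) = 7·(4782969 - 1)/(2) = 16740388.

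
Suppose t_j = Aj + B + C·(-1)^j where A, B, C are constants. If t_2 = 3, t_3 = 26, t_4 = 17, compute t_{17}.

124

The three given values yield: 2A + B + C = 3; 3A + B - C = 26; 4A + B + C = 17.
Subtracting the first from the second: A - 2C = 23.
Subtracting the second from the third: A + 2C = -9.
Solving: C = -8, A = 7, then B = -3.
Therefore t_{17} = 119 + (-3) + (-8)·(-1) = 124.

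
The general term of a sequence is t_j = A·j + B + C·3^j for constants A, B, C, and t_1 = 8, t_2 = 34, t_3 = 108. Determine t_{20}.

At j = 1, 2, 3: A + B + 3C = 8; 2A + B + 9C = 34; 3A + B + 27C = 108.
Subtracting the first from the second: A + 6C = 26.
Subtracting the second from the third: A + 18C = 74.
Solving: C = 4, A = 2, then B = -6.
Hence t_{20} = 2·20 + (-6) + 4·3486784401 = 13947137638.

13947137638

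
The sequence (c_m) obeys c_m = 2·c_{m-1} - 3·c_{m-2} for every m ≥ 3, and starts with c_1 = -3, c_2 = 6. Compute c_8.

-12

c_3 = 21, c_4 = 24, c_5 = -15, c_6 = -102, c_7 = -159, c_8 = -12.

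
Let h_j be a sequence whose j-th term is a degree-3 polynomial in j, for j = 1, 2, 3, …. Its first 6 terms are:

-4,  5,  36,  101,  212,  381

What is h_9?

1356

1st diffs: 9, 31, 65, 111, 169.
2nd diffs: 22, 34, 46, 58.
3rd diffs: 12, 12, 12 (constant).
So h_j = 2j^3 - j^2 - 2j - 3.
Evaluating at j = 9 gives h_9 = 1356.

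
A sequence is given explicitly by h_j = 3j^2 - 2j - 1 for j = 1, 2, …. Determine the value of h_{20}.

1159

h_{20} = 3·20^2 - 2·20 - 1 = 1159.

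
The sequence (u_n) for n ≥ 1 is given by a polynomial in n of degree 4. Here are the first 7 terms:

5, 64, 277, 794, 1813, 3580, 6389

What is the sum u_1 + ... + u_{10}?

64781

1st diffs: 59, 213, 517, 1019, 1767, 2809.
2nd diffs: 154, 304, 502, 748, 1042.
3rd diffs: 150, 198, 246, 294.
4th diffs: 48, 48, 48 (constant).
Newton forward-difference form: u_n = 5 + 59·C(n-1,1) + 154·C(n-1,2) + 150·C(n-1,3) + 48·C(n-1,4).
Continuing: 10582, 16549, 24728.
Summing n = 1..10 (10 terms) gives 64781.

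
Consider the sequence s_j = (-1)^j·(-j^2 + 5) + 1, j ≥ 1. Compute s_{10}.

-94

(-1)^10 = 1; -j^2 + 5 at j=10 is -95; so s_{10} = -94.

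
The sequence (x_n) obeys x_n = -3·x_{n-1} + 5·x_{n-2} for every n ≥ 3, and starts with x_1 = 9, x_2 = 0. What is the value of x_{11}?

3344670

Step forward from the initial values:
x_3 = 45  x_4 = -135  x_5 = 630  x_6 = -2565  x_7 = 10845  x_8 = -45360  x_9 = 190305  x_{10} = -797715  x_{11} = 3344670.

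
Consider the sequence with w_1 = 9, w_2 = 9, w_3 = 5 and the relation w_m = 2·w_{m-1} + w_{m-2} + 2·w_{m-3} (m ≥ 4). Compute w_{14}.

613953

Applying the relation repeatedly:
w_4 = 37, w_5 = 97, w_6 = 241, …, w_{11} = 32661, w_{12} = 86837, w_{13} = 230897, w_{14} = 613953.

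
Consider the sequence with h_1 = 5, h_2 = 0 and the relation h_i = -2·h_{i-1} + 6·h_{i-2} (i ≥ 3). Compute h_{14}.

Iterate the recurrence:
h_3 = 30; h_4 = -60; h_5 = 300; …; h_{11} = 645600; h_{12} = -2351040; h_{13} = 8575680; h_{14} = -31257600.

-31257600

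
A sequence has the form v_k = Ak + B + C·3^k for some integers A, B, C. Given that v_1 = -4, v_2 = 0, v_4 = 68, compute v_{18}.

Write the equations: A + B + 3C = -4; 2A + B + 9C = 0; 4A + B + 81C = 68.
Subtracting the first from the second: A + 6C = 4.
Subtracting the second from the third: 2A + 72C = 68.
Solving: C = 1, A = -2, then B = -5.
Hence v_{18} = -2·18 + (-5) + 1·387420489 = 387420448.

387420448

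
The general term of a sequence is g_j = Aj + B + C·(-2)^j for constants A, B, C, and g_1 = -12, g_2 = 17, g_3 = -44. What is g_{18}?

1310701

Write the equations: A + B - 2C = -12; 2A + B + 4C = 17; 3A + B - 8C = -44.
Subtracting the first from the second: A + 6C = 29.
Subtracting the second from the third: A - 12C = -61.
Solving: C = 5, A = -1, then B = -1.
Hence g_{18} = -1·18 + (-1) + 5·262144 = 1310701.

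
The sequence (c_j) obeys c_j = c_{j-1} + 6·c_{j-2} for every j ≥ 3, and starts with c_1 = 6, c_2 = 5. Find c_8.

Step forward from the initial values:
c_3 = 41; c_4 = 71; c_5 = 317; c_6 = 743; c_7 = 2645; c_8 = 7103.
(Characteristic roots are 3 and -2.)

7103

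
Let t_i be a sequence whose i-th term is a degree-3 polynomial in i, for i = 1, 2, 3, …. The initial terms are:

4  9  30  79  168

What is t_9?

1st diffs: 5, 21, 49, 89.
2nd diffs: 16, 28, 40.
3rd diffs: 12, 12 (constant).
So t_i = 2i^3 - 4i^2 + 3i + 3.
Evaluating at i = 9 gives t_9 = 1164.

1164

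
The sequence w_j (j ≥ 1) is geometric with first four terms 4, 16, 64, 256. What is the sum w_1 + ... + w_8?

Common ratio r = 4.
w_j = 4·4^(j-1).
S = 4·(4^8 - 1)/(4 - 1) = 4·(65536 - 1)/(3) = 87380.

87380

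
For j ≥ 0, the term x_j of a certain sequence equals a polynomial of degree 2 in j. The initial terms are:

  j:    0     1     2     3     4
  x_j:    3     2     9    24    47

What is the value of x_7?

1st diffs: -1, 7, 15, 23.
2nd diffs: 8, 8, 8 (constant).
Newton forward-difference form: x_j = 3 + (-1)·C(j,1) + 8·C(j,2).
At j = 7: j = 7, so x_7 = 3 - 7 + 168 = 164.

164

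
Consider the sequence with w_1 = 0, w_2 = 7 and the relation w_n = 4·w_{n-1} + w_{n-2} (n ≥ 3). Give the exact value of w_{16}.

3972161095

Step forward from the initial values:
w_3 = 28;  w_4 = 119;  w_5 = 504;  …;  w_{13} = 52256232;  w_{14} = 221360951;  w_{15} = 937700036;  w_{16} = 3972161095.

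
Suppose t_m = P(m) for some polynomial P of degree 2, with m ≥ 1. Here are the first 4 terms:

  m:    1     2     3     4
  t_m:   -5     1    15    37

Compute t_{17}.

1051

1st diffs: 6, 14, 22.
2nd diffs: 8, 8 (constant).
Newton forward-difference form: t_m = -5 + 6·C(m-1,1) + 8·C(m-1,2).
At m = 17: m-1 = 16, so t_{17} = -5 + 96 + 960 = 1051.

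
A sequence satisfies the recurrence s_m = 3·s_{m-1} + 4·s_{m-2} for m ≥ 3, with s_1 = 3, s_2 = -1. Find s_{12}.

1677719

Compute successive terms:
s_3 = 9  s_4 = 23  s_5 = 105  s_6 = 407  s_7 = 1641  s_8 = 6551  s_9 = 26217  s_{10} = 104855  s_{11} = 419433  s_{12} = 1677719.
(Characteristic roots are 4 and -1.)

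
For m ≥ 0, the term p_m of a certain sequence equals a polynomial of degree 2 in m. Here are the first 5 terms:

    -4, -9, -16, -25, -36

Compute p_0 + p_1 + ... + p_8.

-384

1st diffs: -5, -7, -9, -11.
2nd diffs: -2, -2, -2 (constant).
Newton forward-difference form: p_m = -4 + (-5)·C(m,1) + (-2)·C(m,2).
Continuing: -49, -64, -81, -100.
Summing m = 0..8 (9 terms) gives -384.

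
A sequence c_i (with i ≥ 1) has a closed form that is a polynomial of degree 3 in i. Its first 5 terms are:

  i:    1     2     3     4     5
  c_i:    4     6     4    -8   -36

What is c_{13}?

1st diffs: 2, -2, -12, -28.
2nd diffs: -4, -10, -16.
3rd diffs: -6, -6 (constant).
So c_i = -i^3 + 4i^2 - 3i + 4.
Evaluating at i = 13 gives c_{13} = -1556.

-1556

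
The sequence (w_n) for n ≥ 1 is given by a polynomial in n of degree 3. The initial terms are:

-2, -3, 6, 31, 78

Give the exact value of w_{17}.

1st diffs: -1, 9, 25, 47.
2nd diffs: 10, 16, 22.
3rd diffs: 6, 6 (constant).
Newton forward-difference form: w_n = -2 + (-1)·C(n-1,1) + 10·C(n-1,2) + 6·C(n-1,3).
At n = 17: n-1 = 16, so w_{17} = -2 - 16 + 1200 + 3360 = 4542.

4542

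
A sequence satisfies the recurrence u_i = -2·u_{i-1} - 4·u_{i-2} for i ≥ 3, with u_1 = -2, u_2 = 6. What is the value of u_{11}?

3072

Iterate the recurrence:
u_3 = -4  u_4 = -16  u_5 = 48  u_6 = -32  u_7 = -128  u_8 = 384  u_9 = -256  u_{10} = -1024  u_{11} = 3072.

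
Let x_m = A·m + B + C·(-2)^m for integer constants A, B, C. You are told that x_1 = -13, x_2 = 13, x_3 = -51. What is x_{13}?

Write the equations: A + B - 2C = -13; 2A + B + 4C = 13; 3A + B - 8C = -51.
Subtracting the first from the second: A + 6C = 26.
Subtracting the second from the third: A - 12C = -64.
Solving: C = 5, A = -4, then B = 1.
Hence x_{13} = -4·13 + 1 + 5·(-8192) = -41011.

-41011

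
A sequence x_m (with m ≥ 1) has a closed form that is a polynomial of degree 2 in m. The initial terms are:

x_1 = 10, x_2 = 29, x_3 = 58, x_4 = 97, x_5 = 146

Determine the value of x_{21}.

2290

1st diffs: 19, 29, 39, 49.
2nd diffs: 10, 10, 10 (constant).
Newton forward-difference form: x_m = 10 + 19·C(m-1,1) + 10·C(m-1,2).
At m = 21: m-1 = 20, so x_{21} = 10 + 380 + 1900 = 2290.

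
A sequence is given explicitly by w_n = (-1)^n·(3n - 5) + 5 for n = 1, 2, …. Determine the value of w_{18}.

(-1)^18 = 1; 3n - 5 at n=18 is 49; so w_{18} = 54.

54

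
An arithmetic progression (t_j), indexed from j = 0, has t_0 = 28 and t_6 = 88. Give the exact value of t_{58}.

608

Common difference d = (88 - 28) / (6 - 0) = 10.
t_j = 28 + (j - 0)·10.
t_{58} = 28 + 58·10 = 608.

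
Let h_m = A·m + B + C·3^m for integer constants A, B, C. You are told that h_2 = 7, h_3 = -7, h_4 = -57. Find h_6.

-697

Write the equations: 2A + B + 9C = 7; 3A + B + 27C = -7; 4A + B + 81C = -57.
Subtracting the first from the second: A + 18C = -14.
Subtracting the second from the third: A + 54C = -50.
Solving: C = -1, A = 4, then B = 8.
Therefore h_6 = 24 + 8 + (-1)·729 = -697.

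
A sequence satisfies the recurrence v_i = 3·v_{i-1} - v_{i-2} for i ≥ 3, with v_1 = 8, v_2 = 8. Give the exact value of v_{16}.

Iterate the recurrence:
v_3 = 16;  v_4 = 40;  v_5 = 104;  …;  v_{13} = 229256;  v_{14} = 600200;  v_{15} = 1571344;  v_{16} = 4113832.

4113832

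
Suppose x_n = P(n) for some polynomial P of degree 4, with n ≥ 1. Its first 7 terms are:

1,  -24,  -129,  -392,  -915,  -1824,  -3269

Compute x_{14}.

1st diffs: -25, -105, -263, -523, -909, -1445.
2nd diffs: -80, -158, -260, -386, -536.
3rd diffs: -78, -102, -126, -150.
4th diffs: -24, -24, -24 (constant).
Newton forward-difference form: x_n = 1 + (-25)·C(n-1,1) + (-80)·C(n-1,2) + (-78)·C(n-1,3) + (-24)·C(n-1,4).
At n = 14: n-1 = 13, so x_{14} = 1 - 325 - 6240 - 22308 - 17160 = -46032.

-46032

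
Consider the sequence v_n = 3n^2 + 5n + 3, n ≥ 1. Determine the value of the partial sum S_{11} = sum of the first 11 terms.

Over n = 1..11: Σn = 66, Σn² = 506.
Total = (3)·506 + (5)·66 + (3)·11 = 1881.

1881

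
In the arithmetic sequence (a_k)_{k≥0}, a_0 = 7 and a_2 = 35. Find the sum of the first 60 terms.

25200

Common difference d = (35 - 7) / (2 - 0) = 14.
a_k = 7 + (k - 0)·14.
a_{59} = 833; S = 60·(7 + 833)/2 = 25200.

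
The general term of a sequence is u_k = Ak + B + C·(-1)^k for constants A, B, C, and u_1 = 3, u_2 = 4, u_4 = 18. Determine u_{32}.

The three given values yield: A + B - C = 3; 2A + B + C = 4; 4A + B + C = 18.
Subtracting the first from the second: A + 2C = 1.
Subtracting the second from the third: 2A = 14.
Solving: C = -3, A = 7, then B = -7.
So u_k = 7·k + (-7) + (-3)·(-1)^k; at k=32 this is 214.

214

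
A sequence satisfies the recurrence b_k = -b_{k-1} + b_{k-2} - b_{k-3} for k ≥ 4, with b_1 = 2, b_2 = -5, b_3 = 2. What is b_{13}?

Iterate the recurrence:
b_4 = -9; b_5 = 16; b_6 = -27; b_7 = 52; b_8 = -95; b_9 = 174; b_{10} = -321; b_{11} = 590; b_{12} = -1085; b_{13} = 1996.

1996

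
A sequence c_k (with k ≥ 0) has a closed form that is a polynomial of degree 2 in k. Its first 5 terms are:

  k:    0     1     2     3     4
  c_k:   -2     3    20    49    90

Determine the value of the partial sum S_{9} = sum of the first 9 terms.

1170

1st diffs: 5, 17, 29, 41.
2nd diffs: 12, 12, 12 (constant).
Newton forward-difference form: c_k = -2 + 5·C(k,1) + 12·C(k,2).
Continuing: 143, 208, 285, 374.
Summing k = 0..8 (9 terms) gives 1170.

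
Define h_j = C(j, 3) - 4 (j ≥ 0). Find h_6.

16

C(6, 3) = 20, so h_6 = 16.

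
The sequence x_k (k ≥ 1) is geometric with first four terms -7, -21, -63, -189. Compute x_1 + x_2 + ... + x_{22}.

-109833708628

Common ratio r = 3.
x_k = (-7)·3^(k-1).
S = (-7)·(3^22 - 1)/(3 - 1) = (-7)·(31381059609 - 1)/(2) = -109833708628.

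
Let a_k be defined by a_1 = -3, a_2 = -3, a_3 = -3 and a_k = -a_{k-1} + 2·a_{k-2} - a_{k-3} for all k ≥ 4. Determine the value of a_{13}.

Step forward from the initial values:
a_4 = 0  a_5 = -3  a_6 = 6  a_7 = -12  a_8 = 27  a_9 = -57  a_{10} = 123  a_{11} = -264  a_{12} = 567  a_{13} = -1218.

-1218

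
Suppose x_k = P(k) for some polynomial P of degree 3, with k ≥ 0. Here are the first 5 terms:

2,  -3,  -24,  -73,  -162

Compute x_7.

1st diffs: -5, -21, -49, -89.
2nd diffs: -16, -28, -40.
3rd diffs: -12, -12 (constant).
Newton forward-difference form: x_k = 2 + (-5)·C(k,1) + (-16)·C(k,2) + (-12)·C(k,3).
At k = 7: k = 7, so x_7 = 2 - 35 - 336 - 420 = -789.

-789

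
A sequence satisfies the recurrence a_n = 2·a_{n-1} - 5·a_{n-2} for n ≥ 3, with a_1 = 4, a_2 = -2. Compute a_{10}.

-2642

Step forward from the initial values:
a_3 = -24;  a_4 = -38;  a_5 = 44;  a_6 = 278;  a_7 = 336;  a_8 = -718;  a_9 = -3116;  a_{10} = -2642.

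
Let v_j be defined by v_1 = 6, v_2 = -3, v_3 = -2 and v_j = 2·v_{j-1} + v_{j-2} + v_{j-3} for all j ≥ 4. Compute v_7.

-42

Step forward from the initial values:
v_4 = -1;  v_5 = -7;  v_6 = -17;  v_7 = -42.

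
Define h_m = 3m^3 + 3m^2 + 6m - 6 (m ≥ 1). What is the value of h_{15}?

10884

h_{15} = 3·15^3 + 3·15^2 + 6·15 - 6 = 10884.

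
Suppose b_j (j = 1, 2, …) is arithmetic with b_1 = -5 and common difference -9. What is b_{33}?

-293

b_j = -5 + (j - 1)·(-9).
b_{33} = -5 + 32·(-9) = -293.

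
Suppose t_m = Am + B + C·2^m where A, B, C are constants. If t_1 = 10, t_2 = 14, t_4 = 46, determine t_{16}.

Plug in m = 1, 2, 4: A + B + 2C = 10; 2A + B + 4C = 14; 4A + B + 16C = 46.
Subtracting the first from the second: A + 2C = 4.
Subtracting the second from the third: 2A + 12C = 32.
Solving: C = 3, A = -2, then B = 6.
So t_m = -2·m + 6 + 3·2^m; at m=16 this is 196582.

196582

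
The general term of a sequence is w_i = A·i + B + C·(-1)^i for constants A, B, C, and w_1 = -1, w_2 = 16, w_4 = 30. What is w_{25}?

Write the equations: A + B - C = -1; 2A + B + C = 16; 4A + B + C = 30.
Subtracting the first from the second: A + 2C = 17.
Subtracting the second from the third: 2A = 14.
Solving: C = 5, A = 7, then B = -3.
So w_i = 7·i + (-3) + 5·(-1)^i; at i=25 this is 167.

167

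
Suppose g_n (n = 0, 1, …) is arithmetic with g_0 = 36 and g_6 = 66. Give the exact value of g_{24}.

156

Common difference d = (66 - 36) / (6 - 0) = 5.
g_n = 36 + (n - 0)·5.
g_{24} = 36 + 24·5 = 156.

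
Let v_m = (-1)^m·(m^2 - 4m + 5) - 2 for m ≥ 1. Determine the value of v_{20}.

(-1)^20 = 1; m^2 - 4m + 5 at m=20 is 325; so v_{20} = 323.

323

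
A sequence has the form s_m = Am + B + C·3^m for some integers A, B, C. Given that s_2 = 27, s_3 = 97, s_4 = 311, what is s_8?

The three given values yield: 2A + B + 9C = 27; 3A + B + 27C = 97; 4A + B + 81C = 311.
Subtracting the first from the second: A + 18C = 70.
Subtracting the second from the third: A + 54C = 214.
Solving: C = 4, A = -2, then B = -5.
Hence s_8 = -2·8 + (-5) + 4·6561 = 26223.

26223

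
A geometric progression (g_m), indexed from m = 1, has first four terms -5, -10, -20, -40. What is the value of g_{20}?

-2621440

Common ratio r = 2.
g_m = (-5)·2^(m-1).
g_{20} = (-5)·2^19 = -2621440.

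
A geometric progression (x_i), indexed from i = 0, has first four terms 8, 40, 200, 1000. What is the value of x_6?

125000

Common ratio r = 5.
x_i = 8·5^(i-0).
x_6 = 8·5^6 = 125000.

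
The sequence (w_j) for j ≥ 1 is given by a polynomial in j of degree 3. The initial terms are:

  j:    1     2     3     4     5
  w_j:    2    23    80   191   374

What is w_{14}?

8231

1st diffs: 21, 57, 111, 183.
2nd diffs: 36, 54, 72.
3rd diffs: 18, 18 (constant).
So w_j = 3j^3 - 1.
Evaluating at j = 14 gives w_{14} = 8231.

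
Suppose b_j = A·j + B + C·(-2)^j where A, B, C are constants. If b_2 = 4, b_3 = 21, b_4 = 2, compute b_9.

555

Write the equations: 2A + B + 4C = 4; 3A + B - 8C = 21; 4A + B + 16C = 2.
Subtracting the first from the second: A - 12C = 17.
Subtracting the second from the third: A + 24C = -19.
Solving: C = -1, A = 5, then B = -2.
Hence b_9 = 5·9 + (-2) + (-1)·(-512) = 555.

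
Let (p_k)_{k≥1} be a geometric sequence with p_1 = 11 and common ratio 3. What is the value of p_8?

p_k = 11·3^(k-1).
p_8 = 11·3^7 = 24057.

24057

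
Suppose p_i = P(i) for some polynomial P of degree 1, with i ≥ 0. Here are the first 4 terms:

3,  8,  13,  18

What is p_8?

1st diffs: 5, 5, 5 (constant).
So p_i = 5i + 3.
Evaluating at i = 8 gives p_8 = 43.

43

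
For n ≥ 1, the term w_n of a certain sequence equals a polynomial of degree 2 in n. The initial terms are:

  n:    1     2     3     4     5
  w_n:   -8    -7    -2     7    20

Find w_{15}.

1st diffs: 1, 5, 9, 13.
2nd diffs: 4, 4, 4 (constant).
Newton forward-difference form: w_n = -8 + 1·C(n-1,1) + 4·C(n-1,2).
At n = 15: n-1 = 14, so w_{15} = -8 + 14 + 364 = 370.

370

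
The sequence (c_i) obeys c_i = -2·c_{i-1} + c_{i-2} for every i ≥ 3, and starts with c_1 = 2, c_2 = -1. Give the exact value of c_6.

Compute successive terms:
c_3 = 4;  c_4 = -9;  c_5 = 22;  c_6 = -53.

-53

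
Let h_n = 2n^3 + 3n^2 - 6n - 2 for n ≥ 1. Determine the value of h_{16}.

8862

h_{16} = 2·16^3 + 3·16^2 - 6·16 - 2 = 8862.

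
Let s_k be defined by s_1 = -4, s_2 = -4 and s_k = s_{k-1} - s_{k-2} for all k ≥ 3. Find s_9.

Applying the relation repeatedly:
s_3 = 0;  s_4 = 4;  s_5 = 4;  s_6 = 0;  s_7 = -4;  s_8 = -4;  s_9 = 0.

0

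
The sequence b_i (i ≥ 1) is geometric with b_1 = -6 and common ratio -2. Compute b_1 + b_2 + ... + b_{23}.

-16777218

b_i = (-6)·(-2)^(i-1).
S = (-6)·((-2)^23 - 1)/(-2 - 1) = (-6)·(-8388608 - 1)/(-3) = -16777218.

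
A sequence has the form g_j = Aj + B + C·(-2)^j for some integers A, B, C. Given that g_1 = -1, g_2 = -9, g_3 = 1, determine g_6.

Write the equations: A + B - 2C = -1; 2A + B + 4C = -9; 3A + B - 8C = 1.
Subtracting the first from the second: A + 6C = -8.
Subtracting the second from the third: A - 12C = 10.
Solving: C = -1, A = -2, then B = -1.
So g_j = -2·j + (-1) + (-1)·(-2)^j; at j=6 this is -77.

-77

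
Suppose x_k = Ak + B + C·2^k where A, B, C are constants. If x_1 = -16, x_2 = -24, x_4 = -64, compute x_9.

Plug in k = 1, 2, 4: A + B + 2C = -16; 2A + B + 4C = -24; 4A + B + 16C = -64.
Subtracting the first from the second: A + 2C = -8.
Subtracting the second from the third: 2A + 12C = -40.
Solving: C = -3, A = -2, then B = -8.
Therefore x_9 = -18 + (-8) + (-3)·512 = -1562.

-1562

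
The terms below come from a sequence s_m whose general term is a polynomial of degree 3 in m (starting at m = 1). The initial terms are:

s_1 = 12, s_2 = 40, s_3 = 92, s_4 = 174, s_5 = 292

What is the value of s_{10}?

1st diffs: 28, 52, 82, 118.
2nd diffs: 24, 30, 36.
3rd diffs: 6, 6 (constant).
Newton forward-difference form: s_m = 12 + 28·C(m-1,1) + 24·C(m-1,2) + 6·C(m-1,3).
At m = 10: m-1 = 9, so s_{10} = 12 + 252 + 864 + 504 = 1632.

1632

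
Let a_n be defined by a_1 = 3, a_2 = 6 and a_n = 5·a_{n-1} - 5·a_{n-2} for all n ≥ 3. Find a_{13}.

4171875

Step forward from the initial values:
a_3 = 15; a_4 = 45; a_5 = 150; …; a_{10} = 88125; a_{11} = 318750; a_{12} = 1153125; a_{13} = 4171875.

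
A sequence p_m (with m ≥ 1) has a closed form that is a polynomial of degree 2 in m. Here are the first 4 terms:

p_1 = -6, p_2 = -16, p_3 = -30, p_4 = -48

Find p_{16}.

-576

1st diffs: -10, -14, -18.
2nd diffs: -4, -4 (constant).
So p_m = -2m^2 - 4m.
Evaluating at m = 16 gives p_{16} = -576.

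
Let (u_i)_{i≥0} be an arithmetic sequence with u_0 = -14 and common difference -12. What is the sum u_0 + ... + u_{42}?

-11438

u_i = -14 + (i - 0)·(-12).
u_{42} = -518; S = 43·(-14 + (-518))/2 = -11438.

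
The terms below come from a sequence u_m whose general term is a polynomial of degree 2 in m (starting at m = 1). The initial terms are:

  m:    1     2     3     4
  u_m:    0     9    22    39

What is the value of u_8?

1st diffs: 9, 13, 17.
2nd diffs: 4, 4 (constant).
Newton forward-difference form: u_m = 9·C(m-1,1) + 4·C(m-1,2).
At m = 8: m-1 = 7, so u_8 = 63 + 84 = 147.

147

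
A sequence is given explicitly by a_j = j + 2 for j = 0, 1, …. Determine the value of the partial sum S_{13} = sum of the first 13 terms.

104

Over j = 0..12: Σj = 78.
Total = (1)·78 + (2)·13 = 104.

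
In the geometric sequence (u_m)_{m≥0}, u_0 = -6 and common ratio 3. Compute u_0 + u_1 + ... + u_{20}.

-31381059606

u_m = (-6)·3^(m-0).
S = (-6)·(3^21 - 1)/(3 - 1) = (-6)·(10460353203 - 1)/(2) = -31381059606.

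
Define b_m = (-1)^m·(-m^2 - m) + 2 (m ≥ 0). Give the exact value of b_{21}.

(-1)^21 = -1; -m^2 - m at m=21 is -462; so b_{21} = 464.

464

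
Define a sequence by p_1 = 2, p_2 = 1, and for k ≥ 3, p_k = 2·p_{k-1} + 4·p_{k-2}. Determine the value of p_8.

2880

Iterate the recurrence:
p_3 = 10, p_4 = 24, p_5 = 88, p_6 = 272, p_7 = 896, p_8 = 2880.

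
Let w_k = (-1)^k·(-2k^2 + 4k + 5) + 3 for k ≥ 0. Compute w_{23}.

964

(-1)^23 = -1; -2k^2 + 4k + 5 at k=23 is -961; so w_{23} = 964.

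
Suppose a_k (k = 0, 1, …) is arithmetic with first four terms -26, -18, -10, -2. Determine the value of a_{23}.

158

Common difference d = 8.
a_k = -26 + (k - 0)·8.
a_{23} = -26 + 23·8 = 158.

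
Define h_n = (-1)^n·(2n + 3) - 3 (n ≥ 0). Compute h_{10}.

(-1)^10 = 1; 2n + 3 at n=10 is 23; so h_{10} = 20.

20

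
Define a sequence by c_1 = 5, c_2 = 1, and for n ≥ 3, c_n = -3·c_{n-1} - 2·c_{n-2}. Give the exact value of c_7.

Iterate the recurrence:
c_3 = -13;  c_4 = 37;  c_5 = -85;  c_6 = 181;  c_7 = -373.
(Characteristic roots are -1 and -2.)

-373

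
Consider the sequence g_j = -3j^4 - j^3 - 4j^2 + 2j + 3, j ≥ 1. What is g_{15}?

-156117

g_{15} = -3·15^4 - 1·15^3 - 4·15^2 + 2·15 + 3 = -156117.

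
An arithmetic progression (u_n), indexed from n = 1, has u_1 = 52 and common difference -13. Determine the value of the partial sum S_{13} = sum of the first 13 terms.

-338

u_n = 52 + (n - 1)·(-13).
u_{13} = -104; S = 13·(52 + (-104))/2 = -338.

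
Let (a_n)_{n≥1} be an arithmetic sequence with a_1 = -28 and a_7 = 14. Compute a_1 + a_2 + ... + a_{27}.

Common difference d = (14 - (-28)) / (7 - 1) = 7.
a_n = -28 + (n - 1)·7.
a_{27} = 154; S = 27·(-28 + 154)/2 = 1701.

1701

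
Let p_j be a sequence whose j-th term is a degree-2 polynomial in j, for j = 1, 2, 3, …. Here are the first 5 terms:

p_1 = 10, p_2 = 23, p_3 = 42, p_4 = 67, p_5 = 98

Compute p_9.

282

1st diffs: 13, 19, 25, 31.
2nd diffs: 6, 6, 6 (constant).
Newton forward-difference form: p_j = 10 + 13·C(j-1,1) + 6·C(j-1,2).
At j = 9: j-1 = 8, so p_9 = 10 + 104 + 168 = 282.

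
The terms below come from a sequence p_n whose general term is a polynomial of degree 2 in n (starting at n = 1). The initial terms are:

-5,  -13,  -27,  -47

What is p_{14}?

1st diffs: -8, -14, -20.
2nd diffs: -6, -6 (constant).
Newton forward-difference form: p_n = -5 + (-8)·C(n-1,1) + (-6)·C(n-1,2).
At n = 14: n-1 = 13, so p_{14} = -5 - 104 - 468 = -577.

-577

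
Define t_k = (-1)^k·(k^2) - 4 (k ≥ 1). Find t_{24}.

(-1)^24 = 1; k^2 at k=24 is 576; so t_{24} = 572.

572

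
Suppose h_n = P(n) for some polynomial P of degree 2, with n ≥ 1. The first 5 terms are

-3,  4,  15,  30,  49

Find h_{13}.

345

1st diffs: 7, 11, 15, 19.
2nd diffs: 4, 4, 4 (constant).
Newton forward-difference form: h_n = -3 + 7·C(n-1,1) + 4·C(n-1,2).
At n = 13: n-1 = 12, so h_{13} = -3 + 84 + 264 = 345.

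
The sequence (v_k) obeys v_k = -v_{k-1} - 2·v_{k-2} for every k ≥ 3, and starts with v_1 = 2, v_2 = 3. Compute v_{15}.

277

Applying the relation repeatedly:
v_3 = -7;  v_4 = 1;  v_5 = 13;  …;  v_{12} = 25;  v_{13} = -227;  v_{14} = 177;  v_{15} = 277.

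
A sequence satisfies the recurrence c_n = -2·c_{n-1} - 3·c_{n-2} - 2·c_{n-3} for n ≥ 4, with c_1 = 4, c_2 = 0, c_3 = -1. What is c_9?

Applying the relation repeatedly:
c_4 = -6; c_5 = 15; c_6 = -10; c_7 = -13; c_8 = 26; c_9 = 7.

7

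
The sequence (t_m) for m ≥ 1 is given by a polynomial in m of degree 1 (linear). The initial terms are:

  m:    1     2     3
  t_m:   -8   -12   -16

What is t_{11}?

1st diffs: -4, -4 (constant).
So t_m = -4m - 4.
Evaluating at m = 11 gives t_{11} = -48.

-48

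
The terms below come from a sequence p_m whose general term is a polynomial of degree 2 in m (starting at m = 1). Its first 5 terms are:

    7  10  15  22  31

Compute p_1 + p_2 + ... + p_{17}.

1st diffs: 3, 5, 7, 9.
2nd diffs: 2, 2, 2 (constant).
Newton forward-difference form: p_m = 7 + 3·C(m-1,1) + 2·C(m-1,2).
Continuing: …, 42, 55, 70, 87, …, p_{17} = 295.
Summing m = 1..17 (17 terms) gives 1887.

1887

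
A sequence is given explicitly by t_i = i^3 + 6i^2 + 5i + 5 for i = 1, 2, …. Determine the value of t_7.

t_7 = 1·7^3 + 6·7^2 + 5·7 + 5 = 677.

677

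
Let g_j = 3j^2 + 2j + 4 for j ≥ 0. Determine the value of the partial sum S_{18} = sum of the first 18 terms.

5733

Over j = 0..17: Σj = 153, Σj² = 1785.
Total = (3)·1785 + (2)·153 + (4)·18 = 5733.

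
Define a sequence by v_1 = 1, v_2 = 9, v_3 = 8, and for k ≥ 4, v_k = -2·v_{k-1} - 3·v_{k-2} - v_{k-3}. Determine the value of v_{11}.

v_4 = -44; v_5 = 55; v_6 = 14; v_7 = -149; v_8 = 201; v_9 = 31; v_{10} = -516; v_{11} = 738.

738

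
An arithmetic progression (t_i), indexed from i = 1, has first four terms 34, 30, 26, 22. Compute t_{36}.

Common difference d = -4.
t_i = 34 + (i - 1)·(-4).
t_{36} = 34 + 35·(-4) = -106.

-106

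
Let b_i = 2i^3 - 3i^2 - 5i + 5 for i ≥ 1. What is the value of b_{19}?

b_{19} = 2·19^3 - 3·19^2 - 5·19 + 5 = 12545.

12545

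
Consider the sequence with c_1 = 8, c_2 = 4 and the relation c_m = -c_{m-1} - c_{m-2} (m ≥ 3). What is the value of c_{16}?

Iterate the recurrence:
c_3 = -12; c_4 = 8; c_5 = 4; …; c_{13} = 8; c_{14} = 4; c_{15} = -12; c_{16} = 8.

8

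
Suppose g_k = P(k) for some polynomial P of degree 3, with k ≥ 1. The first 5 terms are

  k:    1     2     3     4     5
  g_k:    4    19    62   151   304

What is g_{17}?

13684

1st diffs: 15, 43, 89, 153.
2nd diffs: 28, 46, 64.
3rd diffs: 18, 18 (constant).
Newton forward-difference form: g_k = 4 + 15·C(k-1,1) + 28·C(k-1,2) + 18·C(k-1,3).
At k = 17: k-1 = 16, so g_{17} = 4 + 240 + 3360 + 10080 = 13684.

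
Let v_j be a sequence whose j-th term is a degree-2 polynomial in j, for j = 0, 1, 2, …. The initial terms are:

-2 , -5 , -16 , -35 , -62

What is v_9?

1st diffs: -3, -11, -19, -27.
2nd diffs: -8, -8, -8 (constant).
So v_j = -4j^2 + j - 2.
Evaluating at j = 9 gives v_9 = -317.

-317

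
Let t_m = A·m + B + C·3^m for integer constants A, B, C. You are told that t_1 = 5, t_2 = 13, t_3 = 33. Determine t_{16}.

43046753

Plug in m = 1, 2, 3: A + B + 3C = 5; 2A + B + 9C = 13; 3A + B + 27C = 33.
Subtracting the first from the second: A + 6C = 8.
Subtracting the second from the third: A + 18C = 20.
Solving: C = 1, A = 2, then B = 0.
Hence t_{16} = 2·16 + 0 + 1·43046721 = 43046753.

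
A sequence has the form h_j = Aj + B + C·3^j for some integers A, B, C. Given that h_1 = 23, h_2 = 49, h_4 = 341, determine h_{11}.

Write the equations: A + B + 3C = 23; 2A + B + 9C = 49; 4A + B + 81C = 341.
Subtracting the first from the second: A + 6C = 26.
Subtracting the second from the third: 2A + 72C = 292.
Solving: C = 4, A = 2, then B = 9.
Therefore h_{11} = 22 + 9 + 4·177147 = 708619.

708619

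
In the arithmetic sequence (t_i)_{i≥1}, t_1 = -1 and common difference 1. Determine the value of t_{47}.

t_i = -1 + (i - 1)·1.
t_{47} = -1 + 46·1 = 45.

45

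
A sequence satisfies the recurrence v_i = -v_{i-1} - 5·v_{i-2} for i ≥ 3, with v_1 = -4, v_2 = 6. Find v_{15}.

v_3 = 14;  v_4 = -44;  v_5 = -26;  …;  v_{12} = -7034;  v_{13} = 68764;  v_{14} = -33594;  v_{15} = -310226.

-310226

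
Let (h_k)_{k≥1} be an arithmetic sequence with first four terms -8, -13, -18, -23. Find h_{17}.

Common difference d = -5.
h_k = -8 + (k - 1)·(-5).
h_{17} = -8 + 16·(-5) = -88.

-88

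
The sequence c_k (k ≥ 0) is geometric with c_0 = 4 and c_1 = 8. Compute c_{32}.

Common ratio r = 2.
c_k = 4·2^(k-0).
c_{32} = 4·2^32 = 17179869184.

17179869184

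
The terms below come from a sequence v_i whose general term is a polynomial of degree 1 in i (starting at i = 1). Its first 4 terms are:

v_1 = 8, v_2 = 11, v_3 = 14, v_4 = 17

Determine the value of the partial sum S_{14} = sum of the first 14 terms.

385

1st diffs: 3, 3, 3 (constant).
So v_i = 3i + 5.
Continuing: …, 20, 23, 26, 29, …, v_{14} = 47.
Summing i = 1..14 (14 terms) gives 385.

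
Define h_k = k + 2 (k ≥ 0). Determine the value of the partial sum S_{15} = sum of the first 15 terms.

Over k = 0..14: Σk = 105.
Total = (1)·105 + (2)·15 = 135.

135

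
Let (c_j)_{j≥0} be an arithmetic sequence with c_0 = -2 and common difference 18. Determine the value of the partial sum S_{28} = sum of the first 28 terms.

6748

c_j = -2 + (j - 0)·18.
c_{27} = 484; S = 28·(-2 + 484)/2 = 6748.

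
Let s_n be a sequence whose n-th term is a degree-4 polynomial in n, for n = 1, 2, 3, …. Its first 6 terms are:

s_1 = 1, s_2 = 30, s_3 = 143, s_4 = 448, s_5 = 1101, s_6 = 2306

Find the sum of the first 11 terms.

1st diffs: 29, 113, 305, 653, 1205.
2nd diffs: 84, 192, 348, 552.
3rd diffs: 108, 156, 204.
4th diffs: 48, 48 (constant).
So s_n = 2n^4 - 2n^3 + 4n^2 + n - 4.
Continuing: …, 4315, 7428, 11993, 18406, …, s_{11} = 27111.
Summing n = 1..11 (11 terms) gives 73282.

73282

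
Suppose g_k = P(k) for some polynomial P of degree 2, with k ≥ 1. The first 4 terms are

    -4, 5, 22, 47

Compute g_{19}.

1st diffs: 9, 17, 25.
2nd diffs: 8, 8 (constant).
Newton forward-difference form: g_k = -4 + 9·C(k-1,1) + 8·C(k-1,2).
At k = 19: k-1 = 18, so g_{19} = -4 + 162 + 1224 = 1382.

1382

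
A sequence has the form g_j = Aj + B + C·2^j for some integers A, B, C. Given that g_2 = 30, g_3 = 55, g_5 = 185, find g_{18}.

Write the equations: 2A + B + 4C = 30; 3A + B + 8C = 55; 5A + B + 32C = 185.
Subtracting the first from the second: A + 4C = 25.
Subtracting the second from the third: 2A + 24C = 130.
Solving: C = 5, A = 5, then B = 0.
So g_j = 5·j + 0 + 5·2^j; at j=18 this is 1310810.

1310810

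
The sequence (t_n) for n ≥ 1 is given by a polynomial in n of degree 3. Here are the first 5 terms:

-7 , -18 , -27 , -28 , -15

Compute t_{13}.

1313

1st diffs: -11, -9, -1, 13.
2nd diffs: 2, 8, 14.
3rd diffs: 6, 6 (constant).
Newton forward-difference form: t_n = -7 + (-11)·C(n-1,1) + 2·C(n-1,2) + 6·C(n-1,3).
At n = 13: n-1 = 12, so t_{13} = -7 - 132 + 132 + 1320 = 1313.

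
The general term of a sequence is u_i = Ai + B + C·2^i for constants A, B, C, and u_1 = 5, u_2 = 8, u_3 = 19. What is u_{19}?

2097059

Write the equations: A + B + 2C = 5; 2A + B + 4C = 8; 3A + B + 8C = 19.
Subtracting the first from the second: A + 2C = 3.
Subtracting the second from the third: A + 4C = 11.
Solving: C = 4, A = -5, then B = 2.
Hence u_{19} = -5·19 + 2 + 4·524288 = 2097059.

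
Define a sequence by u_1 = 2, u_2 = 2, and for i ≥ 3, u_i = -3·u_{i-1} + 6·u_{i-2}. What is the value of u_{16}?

-528768486

Step forward from the initial values:
u_3 = 6  u_4 = -6  u_5 = 54  …  u_{13} = 6326262  u_{14} = -27659718  u_{15} = 120936726  u_{16} = -528768486.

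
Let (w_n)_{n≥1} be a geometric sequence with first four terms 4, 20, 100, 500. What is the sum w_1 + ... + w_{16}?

Common ratio r = 5.
w_n = 4·5^(n-1).
S = 4·(5^16 - 1)/(5 - 1) = 4·(152587890625 - 1)/(4) = 152587890624.

152587890624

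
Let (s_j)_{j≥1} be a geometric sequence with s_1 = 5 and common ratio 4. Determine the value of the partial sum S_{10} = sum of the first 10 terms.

s_j = 5·4^(j-1).
S = 5·(4^10 - 1)/(4 - 1) = 5·(1048576 - 1)/(3) = 1747625.

1747625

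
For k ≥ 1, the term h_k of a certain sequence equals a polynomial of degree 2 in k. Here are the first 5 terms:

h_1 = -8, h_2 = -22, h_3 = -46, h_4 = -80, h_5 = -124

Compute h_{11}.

-598

1st diffs: -14, -24, -34, -44.
2nd diffs: -10, -10, -10 (constant).
Newton forward-difference form: h_k = -8 + (-14)·C(k-1,1) + (-10)·C(k-1,2).
At k = 11: k-1 = 10, so h_{11} = -8 - 140 - 450 = -598.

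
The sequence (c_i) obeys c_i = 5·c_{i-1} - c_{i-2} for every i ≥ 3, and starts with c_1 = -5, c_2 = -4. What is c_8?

-37396

c_3 = -15  c_4 = -71  c_5 = -340  c_6 = -1629  c_7 = -7805  c_8 = -37396.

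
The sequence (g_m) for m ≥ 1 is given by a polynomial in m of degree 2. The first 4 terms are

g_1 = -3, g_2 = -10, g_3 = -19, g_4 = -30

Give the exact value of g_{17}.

-355

1st diffs: -7, -9, -11.
2nd diffs: -2, -2 (constant).
Newton forward-difference form: g_m = -3 + (-7)·C(m-1,1) + (-2)·C(m-1,2).
At m = 17: m-1 = 16, so g_{17} = -3 - 112 - 240 = -355.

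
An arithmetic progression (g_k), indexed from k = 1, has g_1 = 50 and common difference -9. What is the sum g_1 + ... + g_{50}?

g_k = 50 + (k - 1)·(-9).
g_{50} = -391; S = 50·(50 + (-391))/2 = -8525.

-8525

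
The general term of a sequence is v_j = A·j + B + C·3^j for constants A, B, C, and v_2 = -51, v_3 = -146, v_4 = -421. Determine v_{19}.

-5811307426

At j = 2, 3, 4: 2A + B + 9C = -51; 3A + B + 27C = -146; 4A + B + 81C = -421.
Subtracting the first from the second: A + 18C = -95.
Subtracting the second from the third: A + 54C = -275.
Solving: C = -5, A = -5, then B = 4.
Therefore v_{19} = -95 + 4 + (-5)·1162261467 = -5811307426.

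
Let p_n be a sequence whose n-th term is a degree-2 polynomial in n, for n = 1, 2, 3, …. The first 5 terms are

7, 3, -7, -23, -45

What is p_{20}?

1st diffs: -4, -10, -16, -22.
2nd diffs: -6, -6, -6 (constant).
Newton forward-difference form: p_n = 7 + (-4)·C(n-1,1) + (-6)·C(n-1,2).
At n = 20: n-1 = 19, so p_{20} = 7 - 76 - 1026 = -1095.

-1095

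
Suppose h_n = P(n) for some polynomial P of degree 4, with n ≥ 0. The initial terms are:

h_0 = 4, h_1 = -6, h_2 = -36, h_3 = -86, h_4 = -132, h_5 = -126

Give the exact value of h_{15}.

1st diffs: -10, -30, -50, -46, 6.
2nd diffs: -20, -20, 4, 52.
3rd diffs: 0, 24, 48.
4th diffs: 24, 24 (constant).
Newton forward-difference form: h_n = 4 + (-10)·C(n,1) + (-20)·C(n,2) + 24·C(n,4).
At n = 15: n = 15, so h_{15} = 4 - 150 - 2100 + 32760 = 30514.

30514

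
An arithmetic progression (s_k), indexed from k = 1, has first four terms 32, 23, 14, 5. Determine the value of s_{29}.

-220

Common difference d = -9.
s_k = 32 + (k - 1)·(-9).
s_{29} = 32 + 28·(-9) = -220.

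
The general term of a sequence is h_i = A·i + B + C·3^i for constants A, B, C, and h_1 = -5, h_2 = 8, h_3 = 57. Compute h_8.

Write the equations: A + B + 3C = -5; 2A + B + 9C = 8; 3A + B + 27C = 57.
Subtracting the first from the second: A + 6C = 13.
Subtracting the second from the third: A + 18C = 49.
Solving: C = 3, A = -5, then B = -9.
Hence h_8 = -5·8 + (-9) + 3·6561 = 19634.

19634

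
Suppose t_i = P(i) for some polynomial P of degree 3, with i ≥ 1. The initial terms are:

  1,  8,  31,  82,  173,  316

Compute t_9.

1st diffs: 7, 23, 51, 91, 143.
2nd diffs: 16, 28, 40, 52.
3rd diffs: 12, 12, 12 (constant).
Newton forward-difference form: t_i = 1 + 7·C(i-1,1) + 16·C(i-1,2) + 12·C(i-1,3).
At i = 9: i-1 = 8, so t_9 = 1 + 56 + 448 + 672 = 1177.

1177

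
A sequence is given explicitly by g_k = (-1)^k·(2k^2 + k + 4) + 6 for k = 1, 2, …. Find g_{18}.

(-1)^18 = 1; 2k^2 + k + 4 at k=18 is 670; so g_{18} = 676.

676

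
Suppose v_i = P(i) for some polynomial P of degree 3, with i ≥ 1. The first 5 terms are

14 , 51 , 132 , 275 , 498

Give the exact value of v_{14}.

1st diffs: 37, 81, 143, 223.
2nd diffs: 44, 62, 80.
3rd diffs: 18, 18 (constant).
Newton forward-difference form: v_i = 14 + 37·C(i-1,1) + 44·C(i-1,2) + 18·C(i-1,3).
At i = 14: i-1 = 13, so v_{14} = 14 + 481 + 3432 + 5148 = 9075.

9075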